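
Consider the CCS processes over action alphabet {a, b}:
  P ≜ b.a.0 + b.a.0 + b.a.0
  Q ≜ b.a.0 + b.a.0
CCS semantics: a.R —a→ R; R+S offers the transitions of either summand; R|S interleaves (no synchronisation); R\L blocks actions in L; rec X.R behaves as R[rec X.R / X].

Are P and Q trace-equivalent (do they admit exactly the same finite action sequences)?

P's transition system — 3 states:
  m0 = b.a.0 + b.a.0 + b.a.0 | -b-> m1
  m1 = a.0 | -a-> m2
  m2 = 0 | (no moves)
Q's transition system — 3 states:
  n0 = b.a.0 + b.a.0 | -b-> n1
  n1 = a.0 | -a-> n2
  n2 = 0 | (no moves)
Partition-refinement fixed point:
  B0 = {m0, n0}
  B1 = {m1, n1}
  B2 = {m2, n2}
m0 ∈ B0, n0 ∈ B0 → same block
Bisimilar ⇒ trace-equivalent.

YES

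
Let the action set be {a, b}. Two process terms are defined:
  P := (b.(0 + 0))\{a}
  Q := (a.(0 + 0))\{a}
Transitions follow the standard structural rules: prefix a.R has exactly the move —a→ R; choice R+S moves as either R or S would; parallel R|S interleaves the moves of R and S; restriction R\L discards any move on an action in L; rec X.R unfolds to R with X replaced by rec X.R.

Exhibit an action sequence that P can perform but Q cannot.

LTS(P): 2 reachable states
  p0 = (b.(0 + 0))\{a} :: ··b··> p1
  p1 = (0 + 0)\{a} :: ·
LTS(Q): 1 reachable states
  q0 = (a.(0 + 0))\{a} :: ·
Executing b from P (initial set {p0}):
  after b @ step 1: {p1}
  ✓ P
Executing b from Q (initial set {q0}):
  after b @ step 1: ∅ (Q stuck)

b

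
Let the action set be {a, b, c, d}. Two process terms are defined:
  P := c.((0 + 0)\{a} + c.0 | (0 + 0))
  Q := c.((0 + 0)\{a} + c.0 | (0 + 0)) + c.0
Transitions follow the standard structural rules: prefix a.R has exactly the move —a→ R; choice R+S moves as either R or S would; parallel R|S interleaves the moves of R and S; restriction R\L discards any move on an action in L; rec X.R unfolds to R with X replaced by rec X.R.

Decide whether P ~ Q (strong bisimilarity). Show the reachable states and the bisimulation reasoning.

LTS(P): 3 reachable states
  u0 = c.((0 + 0)\{a} + c.0 | (0 + 0)) | —c→ u1
  u1 = (0 + 0)\{a} + c.0 | (0 + 0) | —c→ u2
  u2 = 0 | (0 + 0) | ·
LTS(Q): 4 reachable states
  v0 = c.((0 + 0)\{a} + c.0 | (0 + 0)) + c.0 | —c→ v1, —c→ v2
  v1 = (0 + 0)\{a} + c.0 | (0 + 0) | —c→ v3
  v2 = 0 | ·
  v3 = 0 | (0 + 0) | ·
Partition-refinement fixed point:
  B0 = {u0}
  B1 = {u1, v1}
  B2 = {u2, v2, v3}
  B3 = {v0}
u0 ∈ B0, v0 ∈ B3 → different blocks

P ≁ Q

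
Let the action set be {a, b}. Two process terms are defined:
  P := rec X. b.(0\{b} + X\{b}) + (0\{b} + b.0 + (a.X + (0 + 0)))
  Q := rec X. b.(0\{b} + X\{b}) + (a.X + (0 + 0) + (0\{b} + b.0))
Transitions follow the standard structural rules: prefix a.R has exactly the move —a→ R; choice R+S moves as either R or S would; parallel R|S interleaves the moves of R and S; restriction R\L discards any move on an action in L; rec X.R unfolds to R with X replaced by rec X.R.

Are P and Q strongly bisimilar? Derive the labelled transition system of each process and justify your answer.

bisimilar

LTS(P): 4 reachable states
  m0 = rec X. b.(0\{b} + X\{b}) + (0\{b} + b.0 + (a.X + (0 + 0))) has moves ··a··> m0, ··b··> m1, ··b··> m2
  m1 = 0 has moves deadlocked
  m2 = 0\{b} + (rec X. b.(0\{b} + X\{b}) + (0\{b} + b.0 + (a.X + (0 + 0))))\{b} has moves ··a··> m3
  m3 = (rec X. b.(0\{b} + X\{b}) + (0\{b} + b.0 + (a.X + (0 + 0))))\{b} has moves ··a··> m3
LTS(Q): 4 reachable states
  n0 = rec X. b.(0\{b} + X\{b}) + (a.X + (0 + 0) + (0\{b} + b.0)) has moves ··a··> n0, ··b··> n1, ··b··> n2
  n1 = 0 has moves deadlocked
  n2 = 0\{b} + (rec X. b.(0\{b} + X\{b}) + (a.X + (0 + 0) + (0\{b} + b.0)))\{b} has moves ··a··> n3
  n3 = (rec X. b.(0\{b} + X\{b}) + (a.X + (0 + 0) + (0\{b} + b.0)))\{b} has moves ··a··> n3
Partition-refinement fixed point:
  B0 = {m0, n0}
  B1 = {m2, m3, n2, n3}
  B2 = {m1, n1}
m0 ∈ B0, n0 ∈ B0 → same block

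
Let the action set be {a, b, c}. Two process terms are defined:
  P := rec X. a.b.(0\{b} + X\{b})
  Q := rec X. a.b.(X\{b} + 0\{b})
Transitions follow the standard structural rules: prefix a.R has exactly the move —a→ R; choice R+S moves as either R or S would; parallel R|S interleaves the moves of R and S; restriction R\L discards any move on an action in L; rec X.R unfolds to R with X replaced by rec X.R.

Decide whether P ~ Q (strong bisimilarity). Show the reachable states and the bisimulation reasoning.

P ~ Q

LTS(P): 4 reachable states
  u0 = rec X. a.b.(0\{b} + X\{b}) has moves ··a··> u1
  u1 = b.(0\{b} + (rec X. a.b.(0\{b} + X\{b}))\{b}) has moves ··b··> u2
  u2 = 0\{b} + (rec X. a.b.(0\{b} + X\{b}))\{b} has moves ··a··> u3
  u3 = (b.(0\{b} + (rec X. a.b.(0\{b} + X\{b}))\{b}))\{b} has moves ·
LTS(Q): 4 reachable states
  v0 = rec X. a.b.(X\{b} + 0\{b}) has moves ··a··> v1
  v1 = b.((rec X. a.b.(X\{b} + 0\{b}))\{b} + 0\{b}) has moves ··b··> v2
  v2 = (rec X. a.b.(X\{b} + 0\{b}))\{b} + 0\{b} has moves ··a··> v3
  v3 = (b.((rec X. a.b.(X\{b} + 0\{b}))\{b} + 0\{b}))\{b} has moves ·
Bisimilarity quotient blocks:
  B0 = {u0, v0}
  B1 = {u1, v1}
  B2 = {u2, v2}
  B3 = {u3, v3}
u0 ∈ B0, v0 ∈ B0 → same block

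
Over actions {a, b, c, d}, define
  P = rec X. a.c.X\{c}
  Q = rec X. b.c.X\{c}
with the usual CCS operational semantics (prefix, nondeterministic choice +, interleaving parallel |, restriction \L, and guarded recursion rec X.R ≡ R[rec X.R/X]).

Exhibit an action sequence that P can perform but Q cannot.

a

Reachable graph of P (4 states):
  s0 = rec X. a.c.X\{c} has moves --a--▸ s1
  s1 = c.(rec X. a.c.X\{c})\{c} has moves --c--▸ s2
  s2 = (rec X. a.c.X\{c})\{c} has moves --a--▸ s3
  s3 = (c.(rec X. a.c.X\{c})\{c})\{c} has moves stopped
Reachable graph of Q (4 states):
  t0 = rec X. b.c.X\{c} has moves --b--▸ t1
  t1 = c.(rec X. b.c.X\{c})\{c} has moves --c--▸ t2
  t2 = (rec X. b.c.X\{c})\{c} has moves --b--▸ t3
  t3 = (c.(rec X. b.c.X\{c})\{c})\{c} has moves stopped
Run σ = ⟨a⟩ on P: start {s0}
  [1] a ⇒ {s1}
  — P admits the full trace.
Run σ = ⟨a⟩ on Q: start {t0}
  [1] a ⇒ no successor for Q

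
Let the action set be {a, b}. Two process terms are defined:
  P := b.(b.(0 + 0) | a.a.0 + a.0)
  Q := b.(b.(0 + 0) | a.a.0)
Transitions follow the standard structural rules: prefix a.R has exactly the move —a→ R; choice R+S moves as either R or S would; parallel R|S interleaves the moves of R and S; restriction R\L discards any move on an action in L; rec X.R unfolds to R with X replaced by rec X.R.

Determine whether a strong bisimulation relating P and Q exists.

Reachable graph of P (8 states):
  p0 = b.(b.(0 + 0) | a.a.0 + a.0) | --b--▸ p1
  p1 = b.(0 + 0) | a.a.0 + a.0 | --a--▸ p2, --a--▸ p3, --b--▸ p4
  p2 = 0 | (no moves)
  p3 = b.(0 + 0) | a.0 | --a--▸ p5, --b--▸ p6
  p4 = (0 + 0) | a.a.0 | --a--▸ p6
  p5 = b.(0 + 0) | 0 | --b--▸ p7
  p6 = (0 + 0) | a.0 | --a--▸ p7
  p7 = (0 + 0) | 0 | (no moves)
Reachable graph of Q (7 states):
  q0 = b.(b.(0 + 0) | a.a.0) | --b--▸ q1
  q1 = b.(0 + 0) | a.a.0 | --a--▸ q2, --b--▸ q3
  q2 = b.(0 + 0) | a.0 | --a--▸ q4, --b--▸ q5
  q3 = (0 + 0) | a.a.0 | --a--▸ q5
  q4 = b.(0 + 0) | 0 | --b--▸ q6
  q5 = (0 + 0) | a.0 | --a--▸ q6
  q6 = (0 + 0) | 0 | (no moves)
Bisimilarity quotient blocks:
  B0 = {p0}
  B1 = {p1}
  B2 = {p2, p7, q6}
  B3 = {p4, q3}
  B4 = {p6, q5}
  B5 = {p3, q2}
  B6 = {p5, q4}
  B7 = {q0}
  B8 = {q1}
p0 ∈ B0, q0 ∈ B7 → different blocks

not bisimilar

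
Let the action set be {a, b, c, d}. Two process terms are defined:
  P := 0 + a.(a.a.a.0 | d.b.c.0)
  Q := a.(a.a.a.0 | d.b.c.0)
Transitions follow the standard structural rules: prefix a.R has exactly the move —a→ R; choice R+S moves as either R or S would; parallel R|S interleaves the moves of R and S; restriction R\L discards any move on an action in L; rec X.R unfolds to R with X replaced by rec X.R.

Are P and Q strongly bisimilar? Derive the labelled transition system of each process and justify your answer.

Reachable graph of P (17 states):
  u0 = 0 + a.(a.a.a.0 | d.b.c.0) :: --a--▸ u1
  u1 = a.a.a.0 | d.b.c.0 :: --a--▸ u2, --d--▸ u3
  u2 = a.a.0 | d.b.c.0 :: --a--▸ u4, --d--▸ u5
  u3 = a.a.a.0 | b.c.0 :: --a--▸ u5, --b--▸ u6
  u4 = a.0 | d.b.c.0 :: --a--▸ u7, --d--▸ u8
  u5 = a.a.0 | b.c.0 :: --a--▸ u8, --b--▸ u9
  u6 = a.a.a.0 | c.0 :: --a--▸ u9, --c--▸ u10
  u7 = 0 | d.b.c.0 :: --d--▸ u11
  u8 = a.0 | b.c.0 :: --a--▸ u11, --b--▸ u12
  u9 = a.a.0 | c.0 :: --a--▸ u12, --c--▸ u13
  u10 = a.a.a.0 | 0 :: --a--▸ u13
  u11 = 0 | b.c.0 :: --b--▸ u14
  u12 = a.0 | c.0 :: --a--▸ u14, --c--▸ u15
  u13 = a.a.0 | 0 :: --a--▸ u15
  u14 = 0 | c.0 :: --c--▸ u16
  u15 = a.0 | 0 :: --a--▸ u16
  u16 = 0 | 0 :: (no moves)
Reachable graph of Q (17 states):
  v0 = a.(a.a.a.0 | d.b.c.0) :: --a--▸ v1
  v1 = a.a.a.0 | d.b.c.0 :: --a--▸ v2, --d--▸ v3
  v2 = a.a.0 | d.b.c.0 :: --a--▸ v4, --d--▸ v5
  v3 = a.a.a.0 | b.c.0 :: --a--▸ v5, --b--▸ v6
  v4 = a.0 | d.b.c.0 :: --a--▸ v7, --d--▸ v8
  v5 = a.a.0 | b.c.0 :: --a--▸ v8, --b--▸ v9
  v6 = a.a.a.0 | c.0 :: --a--▸ v9, --c--▸ v10
  v7 = 0 | d.b.c.0 :: --d--▸ v11
  v8 = a.0 | b.c.0 :: --a--▸ v11, --b--▸ v12
  v9 = a.a.0 | c.0 :: --a--▸ v12, --c--▸ v13
  v10 = a.a.a.0 | 0 :: --a--▸ v13
  v11 = 0 | b.c.0 :: --b--▸ v14
  v12 = a.0 | c.0 :: --a--▸ v14, --c--▸ v15
  v13 = a.a.0 | 0 :: --a--▸ v15
  v14 = 0 | c.0 :: --c--▸ v16
  v15 = a.0 | 0 :: --a--▸ v16
  v16 = 0 | 0 :: (no moves)
Coarsest stable partition (strong bisimilarity classes):
  B0 = {u0, v0}
  B1 = {u1, v1}
  B2 = {u3, v3}
  B3 = {u5, v5}
  B4 = {u9, v9}
  B5 = {u13, v13}
  B6 = {u15, v15}
  B7 = {u16, v16}
  B8 = {u12, v12}
  B9 = {u14, v14}
  B10 = {u8, v8}
  B11 = {u11, v11}
  B12 = {u6, v6}
  B13 = {u10, v10}
  B14 = {u2, v2}
  B15 = {u4, v4}
  B16 = {u7, v7}
u0 ∈ B0, v0 ∈ B0 → same block

bisimilar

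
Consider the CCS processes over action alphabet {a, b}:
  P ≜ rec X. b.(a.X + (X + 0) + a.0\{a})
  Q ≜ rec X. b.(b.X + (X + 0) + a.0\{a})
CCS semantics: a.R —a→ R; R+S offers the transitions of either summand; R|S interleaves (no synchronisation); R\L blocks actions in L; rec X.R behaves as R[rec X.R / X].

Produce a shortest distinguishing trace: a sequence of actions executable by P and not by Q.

bab

Reachable graph of P (3 states):
  m0 = rec X. b.(a.X + (X + 0) + a.0\{a}) has moves —b→ m1
  m1 = a.(rec X. b.(a.X + (X + 0) + a.0\{a})) + ((rec X. b.(a.X + (X + 0) + a.0\{a})) + 0) + a.0\{a} has moves —a→ m0, —a→ m2, —b→ m1
  m2 = 0\{a} has moves (no moves)
Reachable graph of Q (3 states):
  n0 = rec X. b.(b.X + (X + 0) + a.0\{a}) has moves —b→ n1
  n1 = b.(rec X. b.(b.X + (X + 0) + a.0\{a})) + ((rec X. b.(b.X + (X + 0) + a.0\{a})) + 0) + a.0\{a} has moves —a→ n2, —b→ n0, —b→ n1
  n2 = 0\{a} has moves (no moves)
Run σ = ⟨bab⟩ on P: start {m0}
  step 1 (b): {m1}
  step 2 (a): {m0, m2}
  step 3 (b): {m1}
  — P admits the full trace.
Run σ = ⟨bab⟩ on Q: start {n0}
  step 1 (b): {n1}
  step 2 (a): {n2}
  step 3 (b): no successor for Q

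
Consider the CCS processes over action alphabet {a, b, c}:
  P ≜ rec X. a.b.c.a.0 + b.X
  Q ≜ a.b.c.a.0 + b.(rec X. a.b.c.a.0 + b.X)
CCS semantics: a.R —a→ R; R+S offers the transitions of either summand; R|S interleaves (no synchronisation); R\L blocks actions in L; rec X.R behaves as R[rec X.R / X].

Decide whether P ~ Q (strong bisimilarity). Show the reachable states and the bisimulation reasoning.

bisimilar

P's transition system — 5 states:
  u0 = rec X. a.b.c.a.0 + b.X :: —a→ u1, —b→ u0
  u1 = b.c.a.0 :: —b→ u2
  u2 = c.a.0 :: —c→ u3
  u3 = a.0 :: —a→ u4
  u4 = 0 :: ∅
Q's transition system — 6 states:
  v0 = a.b.c.a.0 + b.(rec X. a.b.c.a.0 + b.X) :: —a→ v1, —b→ v2
  v1 = b.c.a.0 :: —b→ v3
  v2 = rec X. a.b.c.a.0 + b.X :: —a→ v1, —b→ v2
  v3 = c.a.0 :: —c→ v4
  v4 = a.0 :: —a→ v5
  v5 = 0 :: ∅
Coarsest stable partition (strong bisimilarity classes):
  B0 = {u0, v0, v2}
  B1 = {u1, v1}
  B2 = {u2, v3}
  B3 = {u3, v4}
  B4 = {u4, v5}
u0 ∈ B0, v0 ∈ B0 → same block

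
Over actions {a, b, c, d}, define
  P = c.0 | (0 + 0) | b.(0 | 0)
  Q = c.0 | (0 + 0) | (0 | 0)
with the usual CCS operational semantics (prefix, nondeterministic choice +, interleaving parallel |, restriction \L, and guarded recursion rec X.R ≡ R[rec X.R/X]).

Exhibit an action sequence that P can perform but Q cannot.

Reachable graph of P (4 states):
  m0 = c.0 | (0 + 0) | b.(0 | 0) → -b-> m1, -c-> m2
  m1 = c.0 | (0 + 0) | (0 | 0) → -c-> m3
  m2 = 0 | (0 + 0) | b.(0 | 0) → -b-> m3
  m3 = 0 | (0 + 0) | (0 | 0) → ·
Reachable graph of Q (2 states):
  n0 = c.0 | (0 + 0) | (0 | 0) → -c-> n1
  n1 = 0 | (0 + 0) | (0 | 0) → ·
Executing b from P (initial set {m0}):
  [1] b ⇒ {m1}
  — P admits the full trace.
Executing b from Q (initial set {n0}):
  [1] b ⇒ ∅ (Q stuck)

b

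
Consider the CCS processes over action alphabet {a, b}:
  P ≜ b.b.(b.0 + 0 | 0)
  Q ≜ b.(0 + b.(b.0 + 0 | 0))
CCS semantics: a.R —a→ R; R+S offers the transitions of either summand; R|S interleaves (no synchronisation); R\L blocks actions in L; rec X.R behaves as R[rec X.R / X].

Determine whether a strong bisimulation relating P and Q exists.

P's transition system — 4 states:
  m0 = b.b.(b.0 + 0 | 0) has moves ··b··> m1
  m1 = b.(b.0 + 0 | 0) has moves ··b··> m2
  m2 = b.0 + 0 | 0 has moves ··b··> m3
  m3 = 0 has moves ·
Q's transition system — 4 states:
  n0 = b.(0 + b.(b.0 + 0 | 0)) has moves ··b··> n1
  n1 = 0 + b.(b.0 + 0 | 0) has moves ··b··> n2
  n2 = b.0 + 0 | 0 has moves ··b··> n3
  n3 = 0 has moves ·
Coarsest stable partition (strong bisimilarity classes):
  B0 = {m0, n0}
  B1 = {m1, n1}
  B2 = {m2, n2}
  B3 = {m3, n3}
m0 ∈ B0, n0 ∈ B0 → same block

YES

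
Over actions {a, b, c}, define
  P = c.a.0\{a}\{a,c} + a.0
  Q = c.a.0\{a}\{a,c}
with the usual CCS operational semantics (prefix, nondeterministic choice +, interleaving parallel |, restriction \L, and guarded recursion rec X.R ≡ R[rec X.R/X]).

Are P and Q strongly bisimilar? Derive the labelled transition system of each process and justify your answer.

P ≁ Q

Reachable graph of P (4 states):
  u0 = c.a.0\{a}\{a,c} + a.0 | -a-> u1, -c-> u2
  u1 = 0 | ∅
  u2 = a.0\{a}\{a,c} | -a-> u3
  u3 = 0\{a}\{a,c} | ∅
Reachable graph of Q (3 states):
  v0 = c.a.0\{a}\{a,c} | -c-> v1
  v1 = a.0\{a}\{a,c} | -a-> v2
  v2 = 0\{a}\{a,c} | ∅
Partition-refinement fixed point:
  B0 = {u0}
  B1 = {u2, v1}
  B2 = {u1, u3, v2}
  B3 = {v0}
u0 ∈ B0, v0 ∈ B3 → different blocks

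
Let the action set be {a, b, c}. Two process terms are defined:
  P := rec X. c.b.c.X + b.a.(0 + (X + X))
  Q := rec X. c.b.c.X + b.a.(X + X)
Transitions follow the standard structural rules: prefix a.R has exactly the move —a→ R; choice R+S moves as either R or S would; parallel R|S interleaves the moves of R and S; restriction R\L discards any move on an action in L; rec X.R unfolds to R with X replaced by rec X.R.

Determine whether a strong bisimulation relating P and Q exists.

Reachable graph of P (5 states):
  m0 = rec X. c.b.c.X + b.a.(0 + (X + X)) → —b→ m1, —c→ m2
  m1 = a.(0 + ((rec X. c.b.c.X + b.a.(0 + (X + X))) + (rec X. c.b.c.X + b.a.(0 + (X + X))))) → —a→ m3
  m2 = b.c.(rec X. c.b.c.X + b.a.(0 + (X + X))) → —b→ m4
  m3 = 0 + ((rec X. c.b.c.X + b.a.(0 + (X + X))) + (rec X. c.b.c.X + b.a.(0 + (X + X)))) → —b→ m1, —c→ m2
  m4 = c.(rec X. c.b.c.X + b.a.(0 + (X + X))) → —c→ m0
Reachable graph of Q (5 states):
  n0 = rec X. c.b.c.X + b.a.(X + X) → —b→ n1, —c→ n2
  n1 = a.((rec X. c.b.c.X + b.a.(X + X)) + (rec X. c.b.c.X + b.a.(X + X))) → —a→ n3
  n2 = b.c.(rec X. c.b.c.X + b.a.(X + X)) → —b→ n4
  n3 = (rec X. c.b.c.X + b.a.(X + X)) + (rec X. c.b.c.X + b.a.(X + X)) → —b→ n1, —c→ n2
  n4 = c.(rec X. c.b.c.X + b.a.(X + X)) → —c→ n0
Coarsest stable partition (strong bisimilarity classes):
  B0 = {m0, m3, n0, n3}
  B1 = {m1, n1}
  B2 = {m2, n2}
  B3 = {m4, n4}
m0 ∈ B0, n0 ∈ B0 → same block

bisimilar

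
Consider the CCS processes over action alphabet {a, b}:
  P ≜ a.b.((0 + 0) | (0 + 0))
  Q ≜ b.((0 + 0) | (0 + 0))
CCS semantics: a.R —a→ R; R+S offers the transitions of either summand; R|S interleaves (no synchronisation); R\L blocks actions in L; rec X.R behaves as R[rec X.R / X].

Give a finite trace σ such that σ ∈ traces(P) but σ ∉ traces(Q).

a

Reachable graph of P (3 states):
  p0 = a.b.((0 + 0) | (0 + 0)) :: ··a··> p1
  p1 = b.((0 + 0) | (0 + 0)) :: ··b··> p2
  p2 = (0 + 0) | (0 + 0) :: deadlocked
Reachable graph of Q (2 states):
  q0 = b.((0 + 0) | (0 + 0)) :: ··b··> q1
  q1 = (0 + 0) | (0 + 0) :: deadlocked
Run σ = ⟨a⟩ on P: start {p0}
  after a @ step 1: {p1}
  P completes σ.
Run σ = ⟨a⟩ on Q: start {q0}
  after a @ step 1: ∅ (Q stuck)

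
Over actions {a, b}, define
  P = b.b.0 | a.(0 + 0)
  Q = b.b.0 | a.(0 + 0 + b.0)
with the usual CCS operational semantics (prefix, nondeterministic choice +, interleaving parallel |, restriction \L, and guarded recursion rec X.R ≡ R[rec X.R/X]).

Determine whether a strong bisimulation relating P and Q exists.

Reachable graph of P (6 states):
  m0 = b.b.0 | a.(0 + 0) → ··a··> m1, ··b··> m2
  m1 = b.b.0 | (0 + 0) → ··b··> m3
  m2 = b.0 | a.(0 + 0) → ··a··> m3, ··b··> m4
  m3 = b.0 | (0 + 0) → ··b··> m5
  m4 = 0 | a.(0 + 0) → ··a··> m5
  m5 = 0 | (0 + 0) → deadlocked
Reachable graph of Q (9 states):
  n0 = b.b.0 | a.(0 + 0 + b.0) → ··a··> n1, ··b··> n2
  n1 = b.b.0 | (0 + 0 + b.0) → ··b··> n3, ··b··> n4
  n2 = b.0 | a.(0 + 0 + b.0) → ··a··> n3, ··b··> n5
  n3 = b.0 | (0 + 0 + b.0) → ··b··> n6, ··b··> n7
  n4 = b.b.0 | 0 → ··b··> n7
  n5 = 0 | a.(0 + 0 + b.0) → ··a··> n6
  n6 = 0 | (0 + 0 + b.0) → ··b··> n8
  n7 = b.0 | 0 → ··b··> n8
  n8 = 0 | 0 → deadlocked
Bisimilarity quotient blocks:
  B0 = {m0}
  B1 = {m2}
  B2 = {m3, n6, n7}
  B3 = {m5, n8}
  B4 = {m4}
  B5 = {m1, n3, n4}
  B6 = {n0}
  B7 = {n1}
  B8 = {n2}
  B9 = {n5}
m0 ∈ B0, n0 ∈ B6 → different blocks

P ≁ Q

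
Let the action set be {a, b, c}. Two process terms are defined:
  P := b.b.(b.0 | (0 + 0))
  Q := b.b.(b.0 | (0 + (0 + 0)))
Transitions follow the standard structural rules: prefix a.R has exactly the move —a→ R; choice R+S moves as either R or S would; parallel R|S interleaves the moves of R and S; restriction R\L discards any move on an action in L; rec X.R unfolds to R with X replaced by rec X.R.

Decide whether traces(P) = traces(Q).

P's transition system — 4 states:
  u0 = b.b.(b.0 | (0 + 0)) has moves —b→ u1
  u1 = b.(b.0 | (0 + 0)) has moves —b→ u2
  u2 = b.0 | (0 + 0) has moves —b→ u3
  u3 = 0 | (0 + 0) has moves deadlocked
Q's transition system — 4 states:
  v0 = b.b.(b.0 | (0 + (0 + 0))) has moves —b→ v1
  v1 = b.(b.0 | (0 + (0 + 0))) has moves —b→ v2
  v2 = b.0 | (0 + (0 + 0)) has moves —b→ v3
  v3 = 0 | (0 + (0 + 0)) has moves deadlocked
Coarsest stable partition (strong bisimilarity classes):
  B0 = {u0, v0}
  B1 = {u1, v1}
  B2 = {u2, v2}
  B3 = {u3, v3}
u0 ∈ B0, v0 ∈ B0 → same block
Bisimilar ⇒ trace-equivalent.

YES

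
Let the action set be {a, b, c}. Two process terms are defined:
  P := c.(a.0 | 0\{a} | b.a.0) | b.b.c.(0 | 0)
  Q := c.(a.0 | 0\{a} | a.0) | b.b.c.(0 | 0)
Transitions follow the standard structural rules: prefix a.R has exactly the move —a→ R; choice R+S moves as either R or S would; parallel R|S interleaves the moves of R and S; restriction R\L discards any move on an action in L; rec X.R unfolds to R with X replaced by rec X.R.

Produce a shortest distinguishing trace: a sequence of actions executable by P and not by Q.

LTS(P): 28 reachable states
  m0 = c.(a.0 | 0\{a} | b.a.0) | b.b.c.(0 | 0) has moves =b=> m1, =c=> m2
  m1 = c.(a.0 | 0\{a} | b.a.0) | b.c.(0 | 0) has moves =b=> m3, =c=> m4
  m2 = a.0 | 0\{a} | b.a.0 | b.b.c.(0 | 0) has moves =a=> m5, =b=> m4, =b=> m6
  m3 = c.(a.0 | 0\{a} | b.a.0) | c.(0 | 0) has moves =c=> m7, =c=> m8
  m4 = a.0 | 0\{a} | b.a.0 | b.c.(0 | 0) has moves =a=> m9, =b=> m10, =b=> m7
  m5 = 0 | 0\{a} | b.a.0 | b.b.c.(0 | 0) has moves =b=> m11, =b=> m9
  m6 = a.0 | 0\{a} | a.0 | b.b.c.(0 | 0) has moves =a=> m11, =a=> m12, =b=> m10
  m7 = a.0 | 0\{a} | b.a.0 | c.(0 | 0) has moves =a=> m13, =b=> m14, =c=> m15
  m8 = c.(a.0 | 0\{a} | b.a.0) | (0 | 0) has moves =c=> m15
  m9 = 0 | 0\{a} | b.a.0 | b.c.(0 | 0) has moves =b=> m13, =b=> m16
  m10 = a.0 | 0\{a} | a.0 | b.c.(0 | 0) has moves =a=> m16, =a=> m17, =b=> m14
  m11 = 0 | 0\{a} | a.0 | b.b.c.(0 | 0) has moves =a=> m18, =b=> m16
  m12 = a.0 | 0\{a} | 0 | b.b.c.(0 | 0) has moves =a=> m18, =b=> m17
  m13 = 0 | 0\{a} | b.a.0 | c.(0 | 0) has moves =b=> m19, =c=> m20
  m14 = a.0 | 0\{a} | a.0 | c.(0 | 0) has moves =a=> m19, =a=> m21, =c=> m22
  m15 = a.0 | 0\{a} | b.a.0 | (0 | 0) has moves =a=> m20, =b=> m22
  m16 = 0 | 0\{a} | a.0 | b.c.(0 | 0) has moves =a=> m23, =b=> m19
  m17 = a.0 | 0\{a} | 0 | b.c.(0 | 0) has moves =a=> m23, =b=> m21
  m18 = 0 | 0\{a} | 0 | b.b.c.(0 | 0) has moves =b=> m23
  m19 = 0 | 0\{a} | a.0 | c.(0 | 0) has moves =a=> m24, =c=> m25
  m20 = 0 | 0\{a} | b.a.0 | (0 | 0) has moves =b=> m25
  m21 = a.0 | 0\{a} | 0 | c.(0 | 0) has moves =a=> m24, =c=> m26
  m22 = a.0 | 0\{a} | a.0 | (0 | 0) has moves =a=> m25, =a=> m26
  m23 = 0 | 0\{a} | 0 | b.c.(0 | 0) has moves =b=> m24
  m24 = 0 | 0\{a} | 0 | c.(0 | 0) has moves =c=> m27
  m25 = 0 | 0\{a} | a.0 | (0 | 0) has moves =a=> m27
  m26 = a.0 | 0\{a} | 0 | (0 | 0) has moves =a=> m27
  m27 = 0 | 0\{a} | 0 | (0 | 0) has moves ·
LTS(Q): 20 reachable states
  n0 = c.(a.0 | 0\{a} | a.0) | b.b.c.(0 | 0) has moves =b=> n1, =c=> n2
  n1 = c.(a.0 | 0\{a} | a.0) | b.c.(0 | 0) has moves =b=> n3, =c=> n4
  n2 = a.0 | 0\{a} | a.0 | b.b.c.(0 | 0) has moves =a=> n5, =a=> n6, =b=> n4
  n3 = c.(a.0 | 0\{a} | a.0) | c.(0 | 0) has moves =c=> n7, =c=> n8
  n4 = a.0 | 0\{a} | a.0 | b.c.(0 | 0) has moves =a=> n10, =a=> n9, =b=> n7
  n5 = 0 | 0\{a} | a.0 | b.b.c.(0 | 0) has moves =a=> n11, =b=> n9
  n6 = a.0 | 0\{a} | 0 | b.b.c.(0 | 0) has moves =a=> n11, =b=> n10
  n7 = a.0 | 0\{a} | a.0 | c.(0 | 0) has moves =a=> n12, =a=> n13, =c=> n14
  n8 = c.(a.0 | 0\{a} | a.0) | (0 | 0) has moves =c=> n14
  n9 = 0 | 0\{a} | a.0 | b.c.(0 | 0) has moves =a=> n15, =b=> n12
  n10 = a.0 | 0\{a} | 0 | b.c.(0 | 0) has moves =a=> n15, =b=> n13
  n11 = 0 | 0\{a} | 0 | b.b.c.(0 | 0) has moves =b=> n15
  n12 = 0 | 0\{a} | a.0 | c.(0 | 0) has moves =a=> n16, =c=> n17
  n13 = a.0 | 0\{a} | 0 | c.(0 | 0) has moves =a=> n16, =c=> n18
  n14 = a.0 | 0\{a} | a.0 | (0 | 0) has moves =a=> n17, =a=> n18
  n15 = 0 | 0\{a} | 0 | b.c.(0 | 0) has moves =b=> n16
  n16 = 0 | 0\{a} | 0 | c.(0 | 0) has moves =c=> n19
  n17 = 0 | 0\{a} | a.0 | (0 | 0) has moves =a=> n19
  n18 = a.0 | 0\{a} | 0 | (0 | 0) has moves =a=> n19
  n19 = 0 | 0\{a} | 0 | (0 | 0) has moves ·
Run σ = ⟨bbcb⟩ on P: start {m0}
  after b @ step 1: {m1}
  after b @ step 2: {m3}
  after c @ step 3: {m7, m8}
  after b @ step 4: {m14}
  ✓ P
Run σ = ⟨bbcb⟩ on Q: start {n0}
  after b @ step 1: {n1}
  after b @ step 2: {n3}
  after c @ step 3: {n7, n8}
  after b @ step 4: no successor for Q

bbcb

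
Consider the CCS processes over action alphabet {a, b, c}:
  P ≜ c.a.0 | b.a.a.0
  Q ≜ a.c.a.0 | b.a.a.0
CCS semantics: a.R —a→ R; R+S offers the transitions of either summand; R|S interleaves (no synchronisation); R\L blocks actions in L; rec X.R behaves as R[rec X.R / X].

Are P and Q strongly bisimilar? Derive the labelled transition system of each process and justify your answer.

P ≁ Q

P's transition system — 12 states:
  p0 = c.a.0 | b.a.a.0 → -b-> p1, -c-> p2
  p1 = c.a.0 | a.a.0 → -a-> p3, -c-> p4
  p2 = a.0 | b.a.a.0 → -a-> p5, -b-> p4
  p3 = c.a.0 | a.0 → -a-> p6, -c-> p7
  p4 = a.0 | a.a.0 → -a-> p7, -a-> p8
  p5 = 0 | b.a.a.0 → -b-> p8
  p6 = c.a.0 | 0 → -c-> p9
  p7 = a.0 | a.0 → -a-> p10, -a-> p9
  p8 = 0 | a.a.0 → -a-> p10
  p9 = a.0 | 0 → -a-> p11
  p10 = 0 | a.0 → -a-> p11
  p11 = 0 | 0 → ∅
Q's transition system — 16 states:
  q0 = a.c.a.0 | b.a.a.0 → -a-> q1, -b-> q2
  q1 = c.a.0 | b.a.a.0 → -b-> q3, -c-> q4
  q2 = a.c.a.0 | a.a.0 → -a-> q3, -a-> q5
  q3 = c.a.0 | a.a.0 → -a-> q6, -c-> q7
  q4 = a.0 | b.a.a.0 → -a-> q8, -b-> q7
  q5 = a.c.a.0 | a.0 → -a-> q6, -a-> q9
  q6 = c.a.0 | a.0 → -a-> q10, -c-> q11
  q7 = a.0 | a.a.0 → -a-> q11, -a-> q12
  q8 = 0 | b.a.a.0 → -b-> q12
  q9 = a.c.a.0 | 0 → -a-> q10
  q10 = c.a.0 | 0 → -c-> q13
  q11 = a.0 | a.0 → -a-> q13, -a-> q14
  q12 = 0 | a.a.0 → -a-> q14
  q13 = a.0 | 0 → -a-> q15
  q14 = 0 | a.0 → -a-> q15
  q15 = 0 | 0 → ∅
Coarsest stable partition (strong bisimilarity classes):
  B0 = {p0, q1}
  B1 = {p1, q3}
  B2 = {p3, q6}
  B3 = {p7, p8, q11, q12}
  B4 = {p10, p9, q13, q14}
  B5 = {p11, q15}
  B6 = {p6, q10}
  B7 = {p4, q7}
  B8 = {p2, q4}
  B9 = {p5, q8}
  B10 = {q0}
  B11 = {q2}
  B12 = {q5}
  B13 = {q9}
p0 ∈ B0, q0 ∈ B10 → different blocks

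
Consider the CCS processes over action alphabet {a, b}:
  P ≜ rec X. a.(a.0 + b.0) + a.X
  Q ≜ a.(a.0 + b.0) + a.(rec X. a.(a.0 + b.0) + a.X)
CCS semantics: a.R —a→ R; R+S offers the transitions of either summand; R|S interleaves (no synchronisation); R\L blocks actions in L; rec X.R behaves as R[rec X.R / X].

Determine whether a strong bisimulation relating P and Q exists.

P's transition system — 3 states:
  m0 = rec X. a.(a.0 + b.0) + a.X → --a--▸ m0, --a--▸ m1
  m1 = a.0 + b.0 → --a--▸ m2, --b--▸ m2
  m2 = 0 → deadlocked
Q's transition system — 4 states:
  n0 = a.(a.0 + b.0) + a.(rec X. a.(a.0 + b.0) + a.X) → --a--▸ n1, --a--▸ n2
  n1 = a.0 + b.0 → --a--▸ n3, --b--▸ n3
  n2 = rec X. a.(a.0 + b.0) + a.X → --a--▸ n1, --a--▸ n2
  n3 = 0 → deadlocked
Coarsest stable partition (strong bisimilarity classes):
  B0 = {m0, n0, n2}
  B1 = {m1, n1}
  B2 = {m2, n3}
m0 ∈ B0, n0 ∈ B0 → same block

YES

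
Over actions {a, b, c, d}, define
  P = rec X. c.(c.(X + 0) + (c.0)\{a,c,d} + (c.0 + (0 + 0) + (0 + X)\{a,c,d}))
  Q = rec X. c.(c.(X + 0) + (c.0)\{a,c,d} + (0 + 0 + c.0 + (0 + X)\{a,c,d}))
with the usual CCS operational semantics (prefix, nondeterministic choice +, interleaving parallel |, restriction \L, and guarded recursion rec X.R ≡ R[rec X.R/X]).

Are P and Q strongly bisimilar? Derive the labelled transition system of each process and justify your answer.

YES

LTS(P): 4 reachable states
  p0 = rec X. c.(c.(X + 0) + (c.0)\{a,c,d} + (c.0 + (0 + 0) + (0 + X)\{a,c,d})) has moves —c→ p1
  p1 = c.((rec X. c.(c.(X + 0) + (c.0)\{a,c,d} + (c.0 + (0 + 0) + (0 + X)\{a,c,d}))) + 0) + (c.0)\{a,c,d} + (c.0 + (0 + 0) + (0 + (rec X. c.(c.(X + 0) + (c.0)\{a,c,d} + (c.0 + (0 + 0) + (0 + X)\{a,c,d}))))\{a,c,d}) has moves —c→ p2, —c→ p3
  p2 = (rec X. c.(c.(X + 0) + (c.0)\{a,c,d} + (c.0 + (0 + 0) + (0 + X)\{a,c,d}))) + 0 has moves —c→ p1
  p3 = 0 has moves ∅
LTS(Q): 4 reachable states
  q0 = rec X. c.(c.(X + 0) + (c.0)\{a,c,d} + (0 + 0 + c.0 + (0 + X)\{a,c,d})) has moves —c→ q1
  q1 = c.((rec X. c.(c.(X + 0) + (c.0)\{a,c,d} + (0 + 0 + c.0 + (0 + X)\{a,c,d}))) + 0) + (c.0)\{a,c,d} + (0 + 0 + c.0 + (0 + (rec X. c.(c.(X + 0) + (c.0)\{a,c,d} + (0 + 0 + c.0 + (0 + X)\{a,c,d}))))\{a,c,d}) has moves —c→ q2, —c→ q3
  q2 = (rec X. c.(c.(X + 0) + (c.0)\{a,c,d} + (0 + 0 + c.0 + (0 + X)\{a,c,d}))) + 0 has moves —c→ q1
  q3 = 0 has moves ∅
Bisimilarity quotient blocks:
  B0 = {p0, p2, q0, q2}
  B1 = {p1, q1}
  B2 = {p3, q3}
p0 ∈ B0, q0 ∈ B0 → same block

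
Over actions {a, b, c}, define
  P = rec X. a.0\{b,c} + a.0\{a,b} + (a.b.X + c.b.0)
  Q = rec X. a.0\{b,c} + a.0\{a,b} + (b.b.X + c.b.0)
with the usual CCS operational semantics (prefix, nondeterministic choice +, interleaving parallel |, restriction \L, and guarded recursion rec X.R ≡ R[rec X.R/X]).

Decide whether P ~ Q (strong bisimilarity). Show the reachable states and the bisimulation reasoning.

LTS(P): 6 reachable states
  s0 = rec X. a.0\{b,c} + a.0\{a,b} + (a.b.X + c.b.0) → --a--▸ s1, --a--▸ s2, --a--▸ s3, --c--▸ s4
  s1 = 0\{a,b} → ∅
  s2 = 0\{b,c} → ∅
  s3 = b.(rec X. a.0\{b,c} + a.0\{a,b} + (a.b.X + c.b.0)) → --b--▸ s0
  s4 = b.0 → --b--▸ s5
  s5 = 0 → ∅
LTS(Q): 6 reachable states
  t0 = rec X. a.0\{b,c} + a.0\{a,b} + (b.b.X + c.b.0) → --a--▸ t1, --a--▸ t2, --b--▸ t3, --c--▸ t4
  t1 = 0\{a,b} → ∅
  t2 = 0\{b,c} → ∅
  t3 = b.(rec X. a.0\{b,c} + a.0\{a,b} + (b.b.X + c.b.0)) → --b--▸ t0
  t4 = b.0 → --b--▸ t5
  t5 = 0 → ∅
Partition-refinement fixed point:
  B0 = {s0}
  B1 = {s1, s2, s5, t1, t2, t5}
  B2 = {s3}
  B3 = {s4, t4}
  B4 = {t0}
  B5 = {t3}
s0 ∈ B0, t0 ∈ B4 → different blocks

P ≁ Q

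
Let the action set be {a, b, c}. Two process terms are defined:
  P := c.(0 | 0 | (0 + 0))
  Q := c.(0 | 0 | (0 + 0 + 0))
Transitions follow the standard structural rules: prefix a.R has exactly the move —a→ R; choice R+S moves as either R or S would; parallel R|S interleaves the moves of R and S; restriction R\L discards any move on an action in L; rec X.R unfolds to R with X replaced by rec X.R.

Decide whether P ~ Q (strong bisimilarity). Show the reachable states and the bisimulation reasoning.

YES

Reachable graph of P (2 states):
  u0 = c.(0 | 0 | (0 + 0)) | =c=> u1
  u1 = 0 | 0 | (0 + 0) | deadlocked
Reachable graph of Q (2 states):
  v0 = c.(0 | 0 | (0 + 0 + 0)) | =c=> v1
  v1 = 0 | 0 | (0 + 0 + 0) | deadlocked
Partition-refinement fixed point:
  B0 = {u0, v0}
  B1 = {u1, v1}
u0 ∈ B0, v0 ∈ B0 → same block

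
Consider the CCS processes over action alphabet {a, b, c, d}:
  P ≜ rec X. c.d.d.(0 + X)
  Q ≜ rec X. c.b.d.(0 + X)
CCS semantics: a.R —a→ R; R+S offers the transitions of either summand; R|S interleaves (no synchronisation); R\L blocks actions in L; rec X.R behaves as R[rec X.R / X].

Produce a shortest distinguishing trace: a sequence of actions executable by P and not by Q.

cd

LTS(P): 4 reachable states
  p0 = rec X. c.d.d.(0 + X) | --c--▸ p1
  p1 = d.d.(0 + (rec X. c.d.d.(0 + X))) | --d--▸ p2
  p2 = d.(0 + (rec X. c.d.d.(0 + X))) | --d--▸ p3
  p3 = 0 + (rec X. c.d.d.(0 + X)) | --c--▸ p1
LTS(Q): 4 reachable states
  q0 = rec X. c.b.d.(0 + X) | --c--▸ q1
  q1 = b.d.(0 + (rec X. c.b.d.(0 + X))) | --b--▸ q2
  q2 = d.(0 + (rec X. c.b.d.(0 + X))) | --d--▸ q3
  q3 = 0 + (rec X. c.b.d.(0 + X)) | --c--▸ q1
Run σ = ⟨cd⟩ on P: start {p0}
  after c @ step 1: {p1}
  after d @ step 2: {p2}
  P completes σ.
Run σ = ⟨cd⟩ on Q: start {q0}
  after c @ step 1: {q1}
  after d @ step 2: ∅  — Q cannot continue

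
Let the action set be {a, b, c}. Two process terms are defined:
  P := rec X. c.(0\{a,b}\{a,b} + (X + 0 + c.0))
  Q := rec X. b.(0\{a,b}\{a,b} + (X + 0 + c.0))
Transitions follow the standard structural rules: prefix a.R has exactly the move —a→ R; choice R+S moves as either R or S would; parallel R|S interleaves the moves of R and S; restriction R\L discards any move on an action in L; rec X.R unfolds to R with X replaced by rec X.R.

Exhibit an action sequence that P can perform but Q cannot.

c

P's transition system — 3 states:
  m0 = rec X. c.(0\{a,b}\{a,b} + (X + 0 + c.0)) ⊢ —c→ m1
  m1 = 0\{a,b}\{a,b} + ((rec X. c.(0\{a,b}\{a,b} + (X + 0 + c.0))) + 0 + c.0) ⊢ —c→ m1, —c→ m2
  m2 = 0 ⊢ (no moves)
Q's transition system — 3 states:
  n0 = rec X. b.(0\{a,b}\{a,b} + (X + 0 + c.0)) ⊢ —b→ n1
  n1 = 0\{a,b}\{a,b} + ((rec X. b.(0\{a,b}\{a,b} + (X + 0 + c.0))) + 0 + c.0) ⊢ —b→ n1, —c→ n2
  n2 = 0 ⊢ (no moves)
Trace ⟨c⟩ through P, begin at {m0}:
  after c @ step 1: {m1}
  ✓ P
Trace ⟨c⟩ through Q, begin at {n0}:
  after c @ step 1: ∅  — Q cannot continue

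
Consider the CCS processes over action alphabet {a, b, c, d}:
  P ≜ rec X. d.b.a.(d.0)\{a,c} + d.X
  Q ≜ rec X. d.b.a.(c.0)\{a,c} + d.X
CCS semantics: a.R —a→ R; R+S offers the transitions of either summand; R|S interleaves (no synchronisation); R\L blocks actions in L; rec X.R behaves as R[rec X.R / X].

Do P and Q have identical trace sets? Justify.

Reachable graph of P (5 states):
  m0 = rec X. d.b.a.(d.0)\{a,c} + d.X | —d→ m0, —d→ m1
  m1 = b.a.(d.0)\{a,c} | —b→ m2
  m2 = a.(d.0)\{a,c} | —a→ m3
  m3 = (d.0)\{a,c} | —d→ m4
  m4 = 0\{a,c} | (no moves)
Reachable graph of Q (4 states):
  n0 = rec X. d.b.a.(c.0)\{a,c} + d.X | —d→ n0, —d→ n1
  n1 = b.a.(c.0)\{a,c} | —b→ n2
  n2 = a.(c.0)\{a,c} | —a→ n3
  n3 = (c.0)\{a,c} | (no moves)
Trace ⟨dbad⟩ through P, begin at {m0}:
  [1] d ⇒ {m0, m1}
  [2] b ⇒ {m2}
  [3] a ⇒ {m3}
  [4] d ⇒ {m4}
  P completes σ.
Trace ⟨dbad⟩ through Q, begin at {n0}:
  [1] d ⇒ {n0, n1}
  [2] b ⇒ {n2}
  [3] a ⇒ {n3}
  [4] d ⇒ ∅ (Q stuck)

traces(P) ≠ traces(Q) — witness ⟨dbad⟩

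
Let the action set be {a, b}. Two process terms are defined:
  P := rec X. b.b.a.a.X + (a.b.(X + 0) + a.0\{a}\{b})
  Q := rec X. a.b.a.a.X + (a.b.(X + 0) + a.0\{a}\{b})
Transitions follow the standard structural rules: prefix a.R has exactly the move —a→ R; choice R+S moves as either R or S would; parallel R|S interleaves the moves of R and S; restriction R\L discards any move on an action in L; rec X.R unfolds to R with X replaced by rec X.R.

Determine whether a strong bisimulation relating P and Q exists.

Reachable graph of P (7 states):
  p0 = rec X. b.b.a.a.X + (a.b.(X + 0) + a.0\{a}\{b}) has moves --a--▸ p1, --a--▸ p2, --b--▸ p3
  p1 = 0\{a}\{b} has moves ·
  p2 = b.((rec X. b.b.a.a.X + (a.b.(X + 0) + a.0\{a}\{b})) + 0) has moves --b--▸ p4
  p3 = b.a.a.(rec X. b.b.a.a.X + (a.b.(X + 0) + a.0\{a}\{b})) has moves --b--▸ p5
  p4 = (rec X. b.b.a.a.X + (a.b.(X + 0) + a.0\{a}\{b})) + 0 has moves --a--▸ p1, --a--▸ p2, --b--▸ p3
  p5 = a.a.(rec X. b.b.a.a.X + (a.b.(X + 0) + a.0\{a}\{b})) has moves --a--▸ p6
  p6 = a.(rec X. b.b.a.a.X + (a.b.(X + 0) + a.0\{a}\{b})) has moves --a--▸ p0
Reachable graph of Q (7 states):
  q0 = rec X. a.b.a.a.X + (a.b.(X + 0) + a.0\{a}\{b}) has moves --a--▸ q1, --a--▸ q2, --a--▸ q3
  q1 = 0\{a}\{b} has moves ·
  q2 = b.((rec X. a.b.a.a.X + (a.b.(X + 0) + a.0\{a}\{b})) + 0) has moves --b--▸ q4
  q3 = b.a.a.(rec X. a.b.a.a.X + (a.b.(X + 0) + a.0\{a}\{b})) has moves --b--▸ q5
  q4 = (rec X. a.b.a.a.X + (a.b.(X + 0) + a.0\{a}\{b})) + 0 has moves --a--▸ q1, --a--▸ q2, --a--▸ q3
  q5 = a.a.(rec X. a.b.a.a.X + (a.b.(X + 0) + a.0\{a}\{b})) has moves --a--▸ q6
  q6 = a.(rec X. a.b.a.a.X + (a.b.(X + 0) + a.0\{a}\{b})) has moves --a--▸ q0
Partition-refinement fixed point:
  B0 = {p0, p4}
  B1 = {p2}
  B2 = {p3}
  B3 = {p5}
  B4 = {p6}
  B5 = {p1, q1}
  B6 = {q0, q4}
  B7 = {q3}
  B8 = {q5}
  B9 = {q6}
  B10 = {q2}
p0 ∈ B0, q0 ∈ B6 → different blocks

NO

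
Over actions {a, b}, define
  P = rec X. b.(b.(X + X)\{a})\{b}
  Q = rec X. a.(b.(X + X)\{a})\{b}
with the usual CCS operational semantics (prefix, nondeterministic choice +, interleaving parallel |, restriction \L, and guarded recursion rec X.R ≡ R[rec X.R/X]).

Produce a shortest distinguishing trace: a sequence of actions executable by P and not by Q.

Reachable graph of P (2 states):
  m0 = rec X. b.(b.(X + X)\{a})\{b} ⊢ —b→ m1
  m1 = (b.((rec X. b.(b.(X + X)\{a})\{b}) + (rec X. b.(b.(X + X)\{a})\{b}))\{a})\{b} ⊢ ∅
Reachable graph of Q (2 states):
  n0 = rec X. a.(b.(X + X)\{a})\{b} ⊢ —a→ n1
  n1 = (b.((rec X. a.(b.(X + X)\{a})\{b}) + (rec X. a.(b.(X + X)\{a})\{b}))\{a})\{b} ⊢ ∅
Trace ⟨b⟩ through P, begin at {m0}:
  after b @ step 1: {m1}
  P completes σ.
Trace ⟨b⟩ through Q, begin at {n0}:
  after b @ step 1: ∅ (Q stuck)

b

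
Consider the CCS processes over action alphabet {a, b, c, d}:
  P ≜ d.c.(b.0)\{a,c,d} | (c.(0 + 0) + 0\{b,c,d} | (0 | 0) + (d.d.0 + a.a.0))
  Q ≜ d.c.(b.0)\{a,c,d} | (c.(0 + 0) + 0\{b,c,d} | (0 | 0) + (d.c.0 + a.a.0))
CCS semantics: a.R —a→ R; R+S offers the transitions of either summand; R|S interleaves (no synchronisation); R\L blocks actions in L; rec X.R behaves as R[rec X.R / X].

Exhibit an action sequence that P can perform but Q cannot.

ddd

Reachable graph of P (20 states):
  u0 = d.c.(b.0)\{a,c,d} | (c.(0 + 0) + 0\{b,c,d} | (0 | 0) + (d.d.0 + a.a.0)) has moves =a=> u1, =c=> u2, =d=> u3, =d=> u4
  u1 = d.c.(b.0)\{a,c,d} | a.0 has moves =a=> u5, =d=> u6
  u2 = d.c.(b.0)\{a,c,d} | (0 + 0) has moves =d=> u7
  u3 = c.(b.0)\{a,c,d} | (c.(0 + 0) + 0\{b,c,d} | (0 | 0) + (d.d.0 + a.a.0)) has moves =a=> u6, =c=> u7, =c=> u8, =d=> u9
  u4 = d.c.(b.0)\{a,c,d} | d.0 has moves =d=> u5, =d=> u9
  u5 = d.c.(b.0)\{a,c,d} | 0 has moves =d=> u10
  u6 = c.(b.0)\{a,c,d} | a.0 has moves =a=> u10, =c=> u11
  u7 = c.(b.0)\{a,c,d} | (0 + 0) has moves =c=> u12
  u8 = (b.0)\{a,c,d} | (c.(0 + 0) + 0\{b,c,d} | (0 | 0) + (d.d.0 + a.a.0)) has moves =a=> u11, =b=> u13, =c=> u12, =d=> u14
  u9 = c.(b.0)\{a,c,d} | d.0 has moves =c=> u14, =d=> u10
  u10 = c.(b.0)\{a,c,d} | 0 has moves =c=> u15
  u11 = (b.0)\{a,c,d} | a.0 has moves =a=> u15, =b=> u16
  u12 = (b.0)\{a,c,d} | (0 + 0) has moves =b=> u17
  u13 = 0\{a,c,d} | (c.(0 + 0) + 0\{b,c,d} | (0 | 0) + (d.d.0 + a.a.0)) has moves =a=> u16, =c=> u17, =d=> u18
  u14 = (b.0)\{a,c,d} | d.0 has moves =b=> u18, =d=> u15
  u15 = (b.0)\{a,c,d} | 0 has moves =b=> u19
  u16 = 0\{a,c,d} | a.0 has moves =a=> u19
  u17 = 0\{a,c,d} | (0 + 0) has moves deadlocked
  u18 = 0\{a,c,d} | d.0 has moves =d=> u19
  u19 = 0\{a,c,d} | 0 has moves deadlocked
Reachable graph of Q (20 states):
  v0 = d.c.(b.0)\{a,c,d} | (c.(0 + 0) + 0\{b,c,d} | (0 | 0) + (d.c.0 + a.a.0)) has moves =a=> v1, =c=> v2, =d=> v3, =d=> v4
  v1 = d.c.(b.0)\{a,c,d} | a.0 has moves =a=> v5, =d=> v6
  v2 = d.c.(b.0)\{a,c,d} | (0 + 0) has moves =d=> v7
  v3 = c.(b.0)\{a,c,d} | (c.(0 + 0) + 0\{b,c,d} | (0 | 0) + (d.c.0 + a.a.0)) has moves =a=> v6, =c=> v7, =c=> v8, =d=> v9
  v4 = d.c.(b.0)\{a,c,d} | c.0 has moves =c=> v5, =d=> v9
  v5 = d.c.(b.0)\{a,c,d} | 0 has moves =d=> v10
  v6 = c.(b.0)\{a,c,d} | a.0 has moves =a=> v10, =c=> v11
  v7 = c.(b.0)\{a,c,d} | (0 + 0) has moves =c=> v12
  v8 = (b.0)\{a,c,d} | (c.(0 + 0) + 0\{b,c,d} | (0 | 0) + (d.c.0 + a.a.0)) has moves =a=> v11, =b=> v13, =c=> v12, =d=> v14
  v9 = c.(b.0)\{a,c,d} | c.0 has moves =c=> v10, =c=> v14
  v10 = c.(b.0)\{a,c,d} | 0 has moves =c=> v15
  v11 = (b.0)\{a,c,d} | a.0 has moves =a=> v15, =b=> v16
  v12 = (b.0)\{a,c,d} | (0 + 0) has moves =b=> v17
  v13 = 0\{a,c,d} | (c.(0 + 0) + 0\{b,c,d} | (0 | 0) + (d.c.0 + a.a.0)) has moves =a=> v16, =c=> v17, =d=> v18
  v14 = (b.0)\{a,c,d} | c.0 has moves =b=> v18, =c=> v15
  v15 = (b.0)\{a,c,d} | 0 has moves =b=> v19
  v16 = 0\{a,c,d} | a.0 has moves =a=> v19
  v17 = 0\{a,c,d} | (0 + 0) has moves deadlocked
  v18 = 0\{a,c,d} | c.0 has moves =c=> v19
  v19 = 0\{a,c,d} | 0 has moves deadlocked
Trace ⟨ddd⟩ through P, begin at {u0}:
  step 1 (d): {u3, u4}
  step 2 (d): {u5, u9}
  step 3 (d): {u10}
  ✓ P
Trace ⟨ddd⟩ through Q, begin at {v0}:
  step 1 (d): {v3, v4}
  step 2 (d): {v9}
  step 3 (d): ∅ (Q stuck)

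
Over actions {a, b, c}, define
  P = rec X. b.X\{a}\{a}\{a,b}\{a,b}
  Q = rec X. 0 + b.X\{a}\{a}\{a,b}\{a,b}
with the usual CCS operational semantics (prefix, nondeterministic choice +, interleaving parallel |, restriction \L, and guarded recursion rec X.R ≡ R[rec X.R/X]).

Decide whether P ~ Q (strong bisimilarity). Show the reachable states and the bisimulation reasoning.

P's transition system — 2 states:
  u0 = rec X. b.X\{a}\{a}\{a,b}\{a,b} → -b-> u1
  u1 = (rec X. b.X\{a}\{a}\{a,b}\{a,b})\{a}\{a}\{a,b}\{a,b} → ∅
Q's transition system — 2 states:
  v0 = rec X. 0 + b.X\{a}\{a}\{a,b}\{a,b} → -b-> v1
  v1 = (rec X. 0 + b.X\{a}\{a}\{a,b}\{a,b})\{a}\{a}\{a,b}\{a,b} → ∅
Coarsest stable partition (strong bisimilarity classes):
  B0 = {u0, v0}
  B1 = {u1, v1}
u0 ∈ B0, v0 ∈ B0 → same block

bisimilar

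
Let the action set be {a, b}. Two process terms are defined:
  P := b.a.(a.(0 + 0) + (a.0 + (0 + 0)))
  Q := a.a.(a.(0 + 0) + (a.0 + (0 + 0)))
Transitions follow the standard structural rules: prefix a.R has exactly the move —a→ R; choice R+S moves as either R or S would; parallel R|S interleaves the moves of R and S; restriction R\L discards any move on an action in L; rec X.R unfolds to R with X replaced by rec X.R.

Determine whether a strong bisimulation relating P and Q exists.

LTS(P): 5 reachable states
  m0 = b.a.(a.(0 + 0) + (a.0 + (0 + 0))) → --b--▸ m1
  m1 = a.(a.(0 + 0) + (a.0 + (0 + 0))) → --a--▸ m2
  m2 = a.(0 + 0) + (a.0 + (0 + 0)) → --a--▸ m3, --a--▸ m4
  m3 = 0 → stopped
  m4 = 0 + 0 → stopped
LTS(Q): 5 reachable states
  n0 = a.a.(a.(0 + 0) + (a.0 + (0 + 0))) → --a--▸ n1
  n1 = a.(a.(0 + 0) + (a.0 + (0 + 0))) → --a--▸ n2
  n2 = a.(0 + 0) + (a.0 + (0 + 0)) → --a--▸ n3, --a--▸ n4
  n3 = 0 → stopped
  n4 = 0 + 0 → stopped
Coarsest stable partition (strong bisimilarity classes):
  B0 = {m0}
  B1 = {m1, n1}
  B2 = {m2, n2}
  B3 = {m3, m4, n3, n4}
  B4 = {n0}
m0 ∈ B0, n0 ∈ B4 → different blocks

NO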